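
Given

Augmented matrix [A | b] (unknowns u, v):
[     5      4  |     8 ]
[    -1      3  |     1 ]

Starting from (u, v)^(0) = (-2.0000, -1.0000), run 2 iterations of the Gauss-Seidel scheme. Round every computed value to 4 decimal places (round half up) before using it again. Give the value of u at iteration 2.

Iteration 1:
  u = (8 - (4)·-1.0000) / (5) = 2.4000
  v = (1 - (-1)·2.4000) / (3) = 1.1333
Iteration 2:
  u = (8 - (4)·1.1333) / (5) = 0.6934
  v = (1 - (-1)·0.6934) / (3) = 0.5645

0.6934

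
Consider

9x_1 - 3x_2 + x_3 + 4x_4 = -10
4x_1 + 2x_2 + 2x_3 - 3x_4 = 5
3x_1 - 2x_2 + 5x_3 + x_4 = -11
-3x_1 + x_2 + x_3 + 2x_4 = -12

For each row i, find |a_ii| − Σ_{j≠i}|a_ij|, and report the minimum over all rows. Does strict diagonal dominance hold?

-7

row 1: |9| − (3+1+4) = 1
row 2: |2| − (4+2+3) = -7
row 3: |5| − (3+2+1) = -1
row 4: |2| − (3+1+1) = -3
minimum over rows = -7 → not strictly diagonally dominant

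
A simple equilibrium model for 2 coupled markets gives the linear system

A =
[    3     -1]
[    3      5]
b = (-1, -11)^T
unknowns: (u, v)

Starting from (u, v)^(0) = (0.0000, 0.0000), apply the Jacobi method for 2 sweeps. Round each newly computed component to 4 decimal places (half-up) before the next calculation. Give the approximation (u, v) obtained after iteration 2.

(-1.0667, -2.0000)

Iteration 1:
  u = (-1 - (-1)·0.0000) / (3) = -0.3333
  v = (-11 - (3)·0.0000) / (5) = -2.2000
Iteration 2:
  u = (-1 - (-1)·-2.2000) / (3) = -1.0667
  v = (-11 - (3)·-0.3333) / (5) = -2.0000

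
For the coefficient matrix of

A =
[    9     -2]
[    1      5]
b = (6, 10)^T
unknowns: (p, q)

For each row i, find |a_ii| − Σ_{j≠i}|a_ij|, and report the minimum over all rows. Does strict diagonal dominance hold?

4

row 1: |9| − (2) = 7
row 2: |5| − (1) = 4
minimum over rows = 4 → strictly diagonally dominant (convergence guaranteed)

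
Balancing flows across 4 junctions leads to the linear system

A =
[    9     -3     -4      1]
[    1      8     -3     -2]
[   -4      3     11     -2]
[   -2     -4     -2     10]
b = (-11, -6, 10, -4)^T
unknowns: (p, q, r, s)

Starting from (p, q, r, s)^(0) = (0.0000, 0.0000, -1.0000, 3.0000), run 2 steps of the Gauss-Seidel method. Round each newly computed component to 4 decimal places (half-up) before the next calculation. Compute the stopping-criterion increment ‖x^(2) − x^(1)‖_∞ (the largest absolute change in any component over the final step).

Iteration 1:
  p = (-11 - (-3)·0.0000 - (-4)·-1.0000 - (1)·3.0000) / (9) = -2.0000
  q = (-6 - (1)·-2.0000 - (-3)·-1.0000 - (-2)·3.0000) / (8) = -0.1250
  r = (10 - (-4)·-2.0000 - (3)·-0.1250 - (-2)·3.0000) / (11) = 0.7614
  s = (-4 - (-2)·-2.0000 - (-4)·-0.1250 - (-2)·0.7614) / (10) = -0.6977
Iteration 2:
  p = (-11 - (-3)·-0.1250 - (-4)·0.7614 - (1)·-0.6977) / (9) = -0.8480
  q = (-6 - (1)·-0.8480 - (-3)·0.7614 - (-2)·-0.6977) / (8) = -0.5329
  r = (10 - (-4)·-0.8480 - (3)·-0.5329 - (-2)·-0.6977) / (11) = 0.6192
  s = (-4 - (-2)·-0.8480 - (-4)·-0.5329 - (-2)·0.6192) / (10) = -0.6589
Change: (1.1520, -0.4079, -0.1422, 0.0388) → max |·| = 1.1520

1.1520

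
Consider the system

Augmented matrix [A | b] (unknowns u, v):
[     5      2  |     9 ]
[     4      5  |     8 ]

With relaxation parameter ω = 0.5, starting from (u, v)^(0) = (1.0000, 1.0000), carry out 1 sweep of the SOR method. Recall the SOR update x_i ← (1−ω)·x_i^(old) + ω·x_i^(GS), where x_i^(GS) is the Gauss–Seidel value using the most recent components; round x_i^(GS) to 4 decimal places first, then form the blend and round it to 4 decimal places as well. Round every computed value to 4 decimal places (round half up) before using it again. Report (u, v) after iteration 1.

Iteration 1:
  u: GS value = (9 - (2)·1.0000) / (5) = 1.4000;  u ← (1−ω)·1.0000 + ω·1.4000 = 1.2000
  v: GS value = (8 - (4)·1.2000) / (5) = 0.6400;  v ← (1−ω)·1.0000 + ω·0.6400 = 0.8200

(1.2000, 0.8200)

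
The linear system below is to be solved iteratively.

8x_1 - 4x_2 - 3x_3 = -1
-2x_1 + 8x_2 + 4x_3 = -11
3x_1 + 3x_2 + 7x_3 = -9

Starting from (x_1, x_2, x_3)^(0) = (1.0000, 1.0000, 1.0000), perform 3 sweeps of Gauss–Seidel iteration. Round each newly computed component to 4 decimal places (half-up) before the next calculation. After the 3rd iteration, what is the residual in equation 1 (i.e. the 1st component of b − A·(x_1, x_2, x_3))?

-1.2314

Iteration 1:
  x_1 = (-1 - (-4)·1.0000 - (-3)·1.0000) / (8) = 0.7500
  x_2 = (-11 - (-2)·0.7500 - (4)·1.0000) / (8) = -1.6875
  x_3 = (-9 - (3)·0.7500 - (3)·-1.6875) / (7) = -0.8839
Iteration 2:
  x_1 = (-1 - (-4)·-1.6875 - (-3)·-0.8839) / (8) = -1.3002
  x_2 = (-11 - (-2)·-1.3002 - (4)·-0.8839) / (8) = -1.2581
  x_3 = (-9 - (3)·-1.3002 - (3)·-1.2581) / (7) = -0.1893
Iteration 3:
  x_1 = (-1 - (-4)·-1.2581 - (-3)·-0.1893) / (8) = -0.8250
  x_2 = (-11 - (-2)·-0.8250 - (4)·-0.1893) / (8) = -1.4866
  x_3 = (-9 - (3)·-0.8250 - (3)·-1.4866) / (7) = -0.2950
Residual b − A·x = (-1.2314, 0.4228, -0.0002)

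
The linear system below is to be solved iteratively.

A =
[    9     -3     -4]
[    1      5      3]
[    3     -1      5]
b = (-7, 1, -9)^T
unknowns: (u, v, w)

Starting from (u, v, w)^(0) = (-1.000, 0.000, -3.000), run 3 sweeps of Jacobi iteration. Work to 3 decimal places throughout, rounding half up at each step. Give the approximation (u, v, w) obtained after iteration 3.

Iteration 1:
  u = (-7 - (-3)·0.000 - (-4)·-3.000) / (9) = -2.111
  v = (1 - (1)·-1.000 - (3)·-3.000) / (5) = 2.200
  w = (-9 - (3)·-1.000 - (-1)·0.000) / (5) = -1.200
Iteration 2:
  u = (-7 - (-3)·2.200 - (-4)·-1.200) / (9) = -0.578
  v = (1 - (1)·-2.111 - (3)·-1.200) / (5) = 1.342
  w = (-9 - (3)·-2.111 - (-1)·2.200) / (5) = -0.093
Iteration 3:
  u = (-7 - (-3)·1.342 - (-4)·-0.093) / (9) = -0.372
  v = (1 - (1)·-0.578 - (3)·-0.093) / (5) = 0.371
  w = (-9 - (3)·-0.578 - (-1)·1.342) / (5) = -1.185

(-0.372, 0.371, -1.185)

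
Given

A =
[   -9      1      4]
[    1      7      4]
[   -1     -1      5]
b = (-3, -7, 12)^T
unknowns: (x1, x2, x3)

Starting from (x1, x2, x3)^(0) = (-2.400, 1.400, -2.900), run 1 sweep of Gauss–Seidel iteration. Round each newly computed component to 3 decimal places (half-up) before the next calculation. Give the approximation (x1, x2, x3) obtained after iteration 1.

Iteration 1:
  x1 = (-3 - (1)·1.400 - (4)·-2.900) / (-9) = -0.800
  x2 = (-7 - (1)·-0.800 - (4)·-2.900) / (7) = 0.771
  x3 = (12 - (-1)·-0.800 - (-1)·0.771) / (5) = 2.394

(-0.800, 0.771, 2.394)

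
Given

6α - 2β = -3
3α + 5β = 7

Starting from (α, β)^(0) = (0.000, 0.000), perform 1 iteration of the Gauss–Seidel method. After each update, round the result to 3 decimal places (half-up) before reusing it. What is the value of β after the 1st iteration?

Iteration 1:
  α = (-3 - (-2)·0.000) / (6) = -0.500
  β = (7 - (3)·-0.500) / (5) = 1.700

1.700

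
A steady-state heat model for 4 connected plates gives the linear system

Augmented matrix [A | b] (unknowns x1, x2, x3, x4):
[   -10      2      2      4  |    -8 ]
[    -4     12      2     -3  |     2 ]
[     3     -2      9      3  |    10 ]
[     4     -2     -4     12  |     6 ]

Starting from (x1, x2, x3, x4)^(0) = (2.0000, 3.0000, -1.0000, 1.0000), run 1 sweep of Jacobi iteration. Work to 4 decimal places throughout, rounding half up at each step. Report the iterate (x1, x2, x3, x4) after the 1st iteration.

Iteration 1:
  x1 = (-8 - (2)·3.0000 - (2)·-1.0000 - (4)·1.0000) / (-10) = 1.6000
  x2 = (2 - (-4)·2.0000 - (2)·-1.0000 - (-3)·1.0000) / (12) = 1.2500
  x3 = (10 - (3)·2.0000 - (-2)·3.0000 - (3)·1.0000) / (9) = 0.7778
  x4 = (6 - (4)·2.0000 - (-2)·3.0000 - (-4)·-1.0000) / (12) = 0.0000

(1.6000, 1.2500, 0.7778, 0.0000)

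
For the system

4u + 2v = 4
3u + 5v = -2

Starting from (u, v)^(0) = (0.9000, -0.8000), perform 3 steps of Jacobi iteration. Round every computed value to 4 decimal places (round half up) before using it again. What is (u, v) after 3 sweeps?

(1.6200, -1.2820)

Iteration 1:
  u = (4 - (2)·-0.8000) / (4) = 1.4000
  v = (-2 - (3)·0.9000) / (5) = -0.9400
Iteration 2:
  u = (4 - (2)·-0.9400) / (4) = 1.4700
  v = (-2 - (3)·1.4000) / (5) = -1.2400
Iteration 3:
  u = (4 - (2)·-1.2400) / (4) = 1.6200
  v = (-2 - (3)·1.4700) / (5) = -1.2820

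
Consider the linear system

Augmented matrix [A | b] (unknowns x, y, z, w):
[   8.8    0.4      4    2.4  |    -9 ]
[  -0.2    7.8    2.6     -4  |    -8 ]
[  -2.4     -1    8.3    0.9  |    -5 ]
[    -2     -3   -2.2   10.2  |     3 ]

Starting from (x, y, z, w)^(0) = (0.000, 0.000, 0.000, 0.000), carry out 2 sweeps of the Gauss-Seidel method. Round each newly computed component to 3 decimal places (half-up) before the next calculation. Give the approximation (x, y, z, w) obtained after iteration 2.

Iteration 1:
  x = (-9 - (0.4)·0.000 - (4)·0.000 - (2.4)·0.000) / (8.8) = -1.023
  y = (-8 - (-0.2)·-1.023 - (2.6)·0.000 - (-4)·0.000) / (7.8) = -1.052
  z = (-5 - (-2.4)·-1.023 - (-1)·-1.052 - (0.9)·0.000) / (8.3) = -1.025
  w = (3 - (-2)·-1.023 - (-3)·-1.052 - (-2.2)·-1.025) / (10.2) = -0.437
Iteration 2:
  x = (-9 - (0.4)·-1.052 - (4)·-1.025 - (2.4)·-0.437) / (8.8) = -0.390
  y = (-8 - (-0.2)·-0.390 - (2.6)·-1.025 - (-4)·-0.437) / (7.8) = -0.918
  z = (-5 - (-2.4)·-0.390 - (-1)·-0.918 - (0.9)·-0.437) / (8.3) = -0.778
  w = (3 - (-2)·-0.390 - (-3)·-0.918 - (-2.2)·-0.778) / (10.2) = -0.220

(-0.390, -0.918, -0.778, -0.220)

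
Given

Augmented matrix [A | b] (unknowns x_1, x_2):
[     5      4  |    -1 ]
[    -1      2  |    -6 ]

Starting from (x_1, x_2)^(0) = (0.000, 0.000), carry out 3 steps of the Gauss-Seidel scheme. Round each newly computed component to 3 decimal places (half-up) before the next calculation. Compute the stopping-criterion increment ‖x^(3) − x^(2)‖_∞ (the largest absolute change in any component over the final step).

0.992

Iteration 1:
  x_1 = (-1 - (4)·0.000) / (5) = -0.200
  x_2 = (-6 - (-1)·-0.200) / (2) = -3.100
Iteration 2:
  x_1 = (-1 - (4)·-3.100) / (5) = 2.280
  x_2 = (-6 - (-1)·2.280) / (2) = -1.860
Iteration 3:
  x_1 = (-1 - (4)·-1.860) / (5) = 1.288
  x_2 = (-6 - (-1)·1.288) / (2) = -2.356
Change: (-0.992, -0.496) → max |·| = 0.992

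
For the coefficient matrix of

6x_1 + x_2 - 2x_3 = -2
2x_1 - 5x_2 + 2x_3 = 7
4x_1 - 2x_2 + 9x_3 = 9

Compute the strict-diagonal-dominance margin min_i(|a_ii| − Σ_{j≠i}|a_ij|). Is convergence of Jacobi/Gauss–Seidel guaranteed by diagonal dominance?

row 1: |6| − (1+2) = 3
row 2: |-5| − (2+2) = 1
row 3: |9| − (4+2) = 3
minimum over rows = 1 → strictly diagonally dominant (convergence guaranteed)

1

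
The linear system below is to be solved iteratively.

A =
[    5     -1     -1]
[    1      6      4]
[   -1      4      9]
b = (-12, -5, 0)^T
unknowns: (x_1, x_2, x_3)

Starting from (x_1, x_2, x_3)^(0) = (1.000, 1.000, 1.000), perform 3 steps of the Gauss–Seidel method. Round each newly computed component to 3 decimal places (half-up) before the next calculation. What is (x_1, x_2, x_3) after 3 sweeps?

Iteration 1:
  x_1 = (-12 - (-1)·1.000 - (-1)·1.000) / (5) = -2.000
  x_2 = (-5 - (1)·-2.000 - (4)·1.000) / (6) = -1.167
  x_3 = (0 - (-1)·-2.000 - (4)·-1.167) / (9) = 0.296
Iteration 2:
  x_1 = (-12 - (-1)·-1.167 - (-1)·0.296) / (5) = -2.574
  x_2 = (-5 - (1)·-2.574 - (4)·0.296) / (6) = -0.602
  x_3 = (0 - (-1)·-2.574 - (4)·-0.602) / (9) = -0.018
Iteration 3:
  x_1 = (-12 - (-1)·-0.602 - (-1)·-0.018) / (5) = -2.524
  x_2 = (-5 - (1)·-2.524 - (4)·-0.018) / (6) = -0.401
  x_3 = (0 - (-1)·-2.524 - (4)·-0.401) / (9) = -0.102

(-2.524, -0.401, -0.102)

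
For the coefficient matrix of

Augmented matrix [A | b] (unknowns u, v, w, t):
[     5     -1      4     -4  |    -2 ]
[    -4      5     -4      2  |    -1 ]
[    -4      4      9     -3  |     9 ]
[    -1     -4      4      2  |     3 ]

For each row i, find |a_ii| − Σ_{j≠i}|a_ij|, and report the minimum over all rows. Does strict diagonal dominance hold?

-7

row 1: |5| − (1+4+4) = -4
row 2: |5| − (4+4+2) = -5
row 3: |9| − (4+4+3) = -2
row 4: |2| − (1+4+4) = -7
minimum over rows = -7 → not strictly diagonally dominant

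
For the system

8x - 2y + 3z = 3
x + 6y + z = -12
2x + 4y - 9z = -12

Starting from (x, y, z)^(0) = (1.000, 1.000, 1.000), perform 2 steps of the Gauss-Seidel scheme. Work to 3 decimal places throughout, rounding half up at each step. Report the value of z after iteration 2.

Iteration 1:
  x = (3 - (-2)·1.000 - (3)·1.000) / (8) = 0.250
  y = (-12 - (1)·0.250 - (1)·1.000) / (6) = -2.208
  z = (-12 - (2)·0.250 - (4)·-2.208) / (-9) = 0.408
Iteration 2:
  x = (3 - (-2)·-2.208 - (3)·0.408) / (8) = -0.330
  y = (-12 - (1)·-0.330 - (1)·0.408) / (6) = -2.013
  z = (-12 - (2)·-0.330 - (4)·-2.013) / (-9) = 0.365

0.365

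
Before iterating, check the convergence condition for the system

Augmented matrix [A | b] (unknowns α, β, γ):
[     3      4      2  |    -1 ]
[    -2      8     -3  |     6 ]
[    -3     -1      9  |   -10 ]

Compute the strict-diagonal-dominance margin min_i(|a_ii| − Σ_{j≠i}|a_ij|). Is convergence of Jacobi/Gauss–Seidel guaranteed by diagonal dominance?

-3

row 1: |3| − (4+2) = -3
row 2: |8| − (2+3) = 3
row 3: |9| − (3+1) = 5
minimum over rows = -3 → not strictly diagonally dominant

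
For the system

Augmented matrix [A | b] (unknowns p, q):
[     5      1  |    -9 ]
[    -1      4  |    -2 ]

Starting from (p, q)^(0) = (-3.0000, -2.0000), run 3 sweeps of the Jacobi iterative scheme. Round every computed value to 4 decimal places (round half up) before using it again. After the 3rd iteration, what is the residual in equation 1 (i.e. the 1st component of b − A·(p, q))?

0.0375

Iteration 1:
  p = (-9 - (1)·-2.0000) / (5) = -1.4000
  q = (-2 - (-1)·-3.0000) / (4) = -1.2500
Iteration 2:
  p = (-9 - (1)·-1.2500) / (5) = -1.5500
  q = (-2 - (-1)·-1.4000) / (4) = -0.8500
Iteration 3:
  p = (-9 - (1)·-0.8500) / (5) = -1.6300
  q = (-2 - (-1)·-1.5500) / (4) = -0.8875
Residual b − A·x = (0.0375, -0.0800)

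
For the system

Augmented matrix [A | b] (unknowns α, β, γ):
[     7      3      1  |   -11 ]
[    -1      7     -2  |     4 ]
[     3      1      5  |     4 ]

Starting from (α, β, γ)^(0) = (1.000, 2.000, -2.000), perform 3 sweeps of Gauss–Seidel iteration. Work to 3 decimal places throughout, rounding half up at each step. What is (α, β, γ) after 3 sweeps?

(-2.209, 0.730, 1.979)

Iteration 1:
  α = (-11 - (3)·2.000 - (1)·-2.000) / (7) = -2.143
  β = (4 - (-1)·-2.143 - (-2)·-2.000) / (7) = -0.306
  γ = (4 - (3)·-2.143 - (1)·-0.306) / (5) = 2.147
Iteration 2:
  α = (-11 - (3)·-0.306 - (1)·2.147) / (7) = -1.747
  β = (4 - (-1)·-1.747 - (-2)·2.147) / (7) = 0.935
  γ = (4 - (3)·-1.747 - (1)·0.935) / (5) = 1.661
Iteration 3:
  α = (-11 - (3)·0.935 - (1)·1.661) / (7) = -2.209
  β = (4 - (-1)·-2.209 - (-2)·1.661) / (7) = 0.730
  γ = (4 - (3)·-2.209 - (1)·0.730) / (5) = 1.979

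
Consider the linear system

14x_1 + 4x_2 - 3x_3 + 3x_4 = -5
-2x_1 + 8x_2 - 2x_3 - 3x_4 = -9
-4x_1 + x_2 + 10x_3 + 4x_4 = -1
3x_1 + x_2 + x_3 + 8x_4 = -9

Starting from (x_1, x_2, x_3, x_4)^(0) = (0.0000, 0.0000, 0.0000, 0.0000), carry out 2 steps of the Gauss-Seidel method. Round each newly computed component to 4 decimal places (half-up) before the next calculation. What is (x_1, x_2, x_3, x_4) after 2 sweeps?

(0.1404, -1.4293, 0.4287, -1.0526)

Iteration 1:
  x_1 = (-5 - (4)·0.0000 - (-3)·0.0000 - (3)·0.0000) / (14) = -0.3571
  x_2 = (-9 - (-2)·-0.3571 - (-2)·0.0000 - (-3)·0.0000) / (8) = -1.2143
  x_3 = (-1 - (-4)·-0.3571 - (1)·-1.2143 - (4)·0.0000) / (10) = -0.1214
  x_4 = (-9 - (3)·-0.3571 - (1)·-1.2143 - (1)·-0.1214) / (8) = -0.8241
Iteration 2:
  x_1 = (-5 - (4)·-1.2143 - (-3)·-0.1214 - (3)·-0.8241) / (14) = 0.1404
  x_2 = (-9 - (-2)·0.1404 - (-2)·-0.1214 - (-3)·-0.8241) / (8) = -1.4293
  x_3 = (-1 - (-4)·0.1404 - (1)·-1.4293 - (4)·-0.8241) / (10) = 0.4287
  x_4 = (-9 - (3)·0.1404 - (1)·-1.4293 - (1)·0.4287) / (8) = -1.0526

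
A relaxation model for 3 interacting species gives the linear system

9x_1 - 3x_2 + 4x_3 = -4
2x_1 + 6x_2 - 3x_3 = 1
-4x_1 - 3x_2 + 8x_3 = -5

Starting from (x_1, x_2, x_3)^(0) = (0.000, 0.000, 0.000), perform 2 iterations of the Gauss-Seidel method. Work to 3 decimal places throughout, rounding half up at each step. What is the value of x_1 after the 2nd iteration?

-0.015

Iteration 1:
  x_1 = (-4 - (-3)·0.000 - (4)·0.000) / (9) = -0.444
  x_2 = (1 - (2)·-0.444 - (-3)·0.000) / (6) = 0.315
  x_3 = (-5 - (-4)·-0.444 - (-3)·0.315) / (8) = -0.729
Iteration 2:
  x_1 = (-4 - (-3)·0.315 - (4)·-0.729) / (9) = -0.015
  x_2 = (1 - (2)·-0.015 - (-3)·-0.729) / (6) = -0.193
  x_3 = (-5 - (-4)·-0.015 - (-3)·-0.193) / (8) = -0.705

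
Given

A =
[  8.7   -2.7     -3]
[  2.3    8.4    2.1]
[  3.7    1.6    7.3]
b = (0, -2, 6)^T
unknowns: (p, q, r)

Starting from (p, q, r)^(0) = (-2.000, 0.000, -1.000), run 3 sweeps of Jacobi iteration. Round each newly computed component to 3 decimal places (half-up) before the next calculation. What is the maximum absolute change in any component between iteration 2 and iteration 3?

0.693

Iteration 1:
  p = (0 - (-2.7)·0.000 - (-3)·-1.000) / (8.7) = -0.345
  q = (-2 - (2.3)·-2.000 - (2.1)·-1.000) / (8.4) = 0.560
  r = (6 - (3.7)·-2.000 - (1.6)·0.000) / (7.3) = 1.836
Iteration 2:
  p = (0 - (-2.7)·0.560 - (-3)·1.836) / (8.7) = 0.807
  q = (-2 - (2.3)·-0.345 - (2.1)·1.836) / (8.4) = -0.603
  r = (6 - (3.7)·-0.345 - (1.6)·0.560) / (7.3) = 0.874
Iteration 3:
  p = (0 - (-2.7)·-0.603 - (-3)·0.874) / (8.7) = 0.114
  q = (-2 - (2.3)·0.807 - (2.1)·0.874) / (8.4) = -0.678
  r = (6 - (3.7)·0.807 - (1.6)·-0.603) / (7.3) = 0.545
Change: (-0.693, -0.075, -0.329) → max |·| = 0.693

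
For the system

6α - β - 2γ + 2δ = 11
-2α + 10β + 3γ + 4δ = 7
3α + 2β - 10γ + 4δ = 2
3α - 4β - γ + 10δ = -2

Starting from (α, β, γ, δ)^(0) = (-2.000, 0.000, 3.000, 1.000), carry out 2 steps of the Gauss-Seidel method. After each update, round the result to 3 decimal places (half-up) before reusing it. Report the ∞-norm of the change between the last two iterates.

1.365

Iteration 1:
  α = (11 - (-1)·0.000 - (-2)·3.000 - (2)·1.000) / (6) = 2.500
  β = (7 - (-2)·2.500 - (3)·3.000 - (4)·1.000) / (10) = -0.100
  γ = (2 - (3)·2.500 - (2)·-0.100 - (4)·1.000) / (-10) = 0.930
  δ = (-2 - (3)·2.500 - (-4)·-0.100 - (-1)·0.930) / (10) = -0.897
Iteration 2:
  α = (11 - (-1)·-0.100 - (-2)·0.930 - (2)·-0.897) / (6) = 2.426
  β = (7 - (-2)·2.426 - (3)·0.930 - (4)·-0.897) / (10) = 1.265
  γ = (2 - (3)·2.426 - (2)·1.265 - (4)·-0.897) / (-10) = 0.422
  δ = (-2 - (3)·2.426 - (-4)·1.265 - (-1)·0.422) / (10) = -0.380
Change: (-0.074, 1.365, -0.508, 0.517) → max |·| = 1.365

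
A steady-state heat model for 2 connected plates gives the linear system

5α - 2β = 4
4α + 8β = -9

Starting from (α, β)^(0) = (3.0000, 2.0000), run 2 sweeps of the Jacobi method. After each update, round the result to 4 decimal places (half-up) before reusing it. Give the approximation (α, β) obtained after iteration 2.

(-0.2500, -1.9250)

Iteration 1:
  α = (4 - (-2)·2.0000) / (5) = 1.6000
  β = (-9 - (4)·3.0000) / (8) = -2.6250
Iteration 2:
  α = (4 - (-2)·-2.6250) / (5) = -0.2500
  β = (-9 - (4)·1.6000) / (8) = -1.9250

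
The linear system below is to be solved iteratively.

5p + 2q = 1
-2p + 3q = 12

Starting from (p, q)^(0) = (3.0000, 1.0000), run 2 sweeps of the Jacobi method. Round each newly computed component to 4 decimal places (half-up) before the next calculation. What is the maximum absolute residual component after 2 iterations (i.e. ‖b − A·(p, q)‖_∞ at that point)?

Iteration 1:
  p = (1 - (2)·1.0000) / (5) = -0.2000
  q = (12 - (-2)·3.0000) / (3) = 6.0000
Iteration 2:
  p = (1 - (2)·6.0000) / (5) = -2.2000
  q = (12 - (-2)·-0.2000) / (3) = 3.8667
Residual b − A·x = (4.2666, -4.0001); ∞-norm = 4.2666

4.2666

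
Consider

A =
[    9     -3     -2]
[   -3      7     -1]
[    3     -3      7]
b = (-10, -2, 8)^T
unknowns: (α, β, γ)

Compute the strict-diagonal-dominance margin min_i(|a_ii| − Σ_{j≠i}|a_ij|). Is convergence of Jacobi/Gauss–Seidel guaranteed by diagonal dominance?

1

row 1: |9| − (3+2) = 4
row 2: |7| − (3+1) = 3
row 3: |7| − (3+3) = 1
minimum over rows = 1 → strictly diagonally dominant (convergence guaranteed)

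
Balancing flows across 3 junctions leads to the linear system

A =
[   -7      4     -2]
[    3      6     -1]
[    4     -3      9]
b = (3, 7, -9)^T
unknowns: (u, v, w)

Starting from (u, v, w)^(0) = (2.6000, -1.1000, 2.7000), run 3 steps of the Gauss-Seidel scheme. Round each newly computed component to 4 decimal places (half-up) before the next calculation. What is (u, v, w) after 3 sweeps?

Iteration 1:
  u = (3 - (4)·-1.1000 - (-2)·2.7000) / (-7) = -1.8286
  v = (7 - (3)·-1.8286 - (-1)·2.7000) / (6) = 2.5310
  w = (-9 - (4)·-1.8286 - (-3)·2.5310) / (9) = 0.6564
Iteration 2:
  u = (3 - (4)·2.5310 - (-2)·0.6564) / (-7) = 0.8302
  v = (7 - (3)·0.8302 - (-1)·0.6564) / (6) = 0.8610
  w = (-9 - (4)·0.8302 - (-3)·0.8610) / (9) = -1.0820
Iteration 3:
  u = (3 - (4)·0.8610 - (-2)·-1.0820) / (-7) = 0.3726
  v = (7 - (3)·0.3726 - (-1)·-1.0820) / (6) = 0.8000
  w = (-9 - (4)·0.3726 - (-3)·0.8000) / (9) = -0.8989

(0.3726, 0.8000, -0.8989)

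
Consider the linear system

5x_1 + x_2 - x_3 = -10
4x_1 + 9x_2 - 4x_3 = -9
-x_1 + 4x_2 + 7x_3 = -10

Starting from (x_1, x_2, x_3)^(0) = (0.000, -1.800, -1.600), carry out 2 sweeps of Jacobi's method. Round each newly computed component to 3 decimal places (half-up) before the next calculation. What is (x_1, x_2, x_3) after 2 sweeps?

(-1.738, -0.307, -0.731)

Iteration 1:
  x_1 = (-10 - (1)·-1.800 - (-1)·-1.600) / (5) = -1.960
  x_2 = (-9 - (4)·0.000 - (-4)·-1.600) / (9) = -1.711
  x_3 = (-10 - (-1)·0.000 - (4)·-1.800) / (7) = -0.400
Iteration 2:
  x_1 = (-10 - (1)·-1.711 - (-1)·-0.400) / (5) = -1.738
  x_2 = (-9 - (4)·-1.960 - (-4)·-0.400) / (9) = -0.307
  x_3 = (-10 - (-1)·-1.960 - (4)·-1.711) / (7) = -0.731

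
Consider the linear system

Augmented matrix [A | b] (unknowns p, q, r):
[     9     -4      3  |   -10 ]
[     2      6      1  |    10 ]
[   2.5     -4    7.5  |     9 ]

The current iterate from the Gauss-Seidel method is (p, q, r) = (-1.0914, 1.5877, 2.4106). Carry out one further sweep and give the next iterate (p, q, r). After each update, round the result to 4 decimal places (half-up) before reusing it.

(-1.2090, 1.6679, 2.4925)

One sweep:
  p = (-10 - (-4)·1.5877 - (3)·2.4106) / (9) = -1.2090
  q = (10 - (2)·-1.2090 - (1)·2.4106) / (6) = 1.6679
  r = (9 - (2.5)·-1.2090 - (-4)·1.6679) / (7.5) = 2.4925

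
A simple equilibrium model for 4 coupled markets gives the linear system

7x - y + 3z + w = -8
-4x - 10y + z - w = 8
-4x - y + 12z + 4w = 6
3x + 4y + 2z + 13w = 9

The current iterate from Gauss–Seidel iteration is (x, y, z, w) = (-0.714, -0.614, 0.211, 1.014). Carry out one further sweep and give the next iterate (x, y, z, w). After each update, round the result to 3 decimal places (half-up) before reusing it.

One sweep:
  x = (-8 - (-1)·-0.614 - (3)·0.211 - (1)·1.014) / (7) = -1.466
  y = (8 - (-4)·-1.466 - (1)·0.211 - (-1)·1.014) / (-10) = -0.294
  z = (6 - (-4)·-1.466 - (-1)·-0.294 - (4)·1.014) / (12) = -0.351
  w = (9 - (3)·-1.466 - (4)·-0.294 - (2)·-0.351) / (13) = 1.175

(-1.466, -0.294, -0.351, 1.175)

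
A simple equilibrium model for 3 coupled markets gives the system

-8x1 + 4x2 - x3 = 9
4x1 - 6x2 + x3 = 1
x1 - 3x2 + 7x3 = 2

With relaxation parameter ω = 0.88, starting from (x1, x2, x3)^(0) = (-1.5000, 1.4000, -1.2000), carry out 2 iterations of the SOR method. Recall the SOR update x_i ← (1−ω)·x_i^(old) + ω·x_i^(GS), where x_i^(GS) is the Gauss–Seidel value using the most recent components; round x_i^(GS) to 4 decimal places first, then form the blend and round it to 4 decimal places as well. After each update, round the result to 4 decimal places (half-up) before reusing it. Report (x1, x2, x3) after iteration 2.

(-1.2186, -0.9086, 0.0630)

Iteration 1:
  x1: GS value = (9 - (4)·1.4000 - (-1)·-1.2000) / (-8) = -0.2750;  x1 ← (1−ω)·-1.5000 + ω·-0.2750 = -0.4220
  x2: GS value = (1 - (4)·-0.4220 - (1)·-1.2000) / (-6) = -0.6480;  x2 ← (1−ω)·1.4000 + ω·-0.6480 = -0.4022
  x3: GS value = (2 - (1)·-0.4220 - (-3)·-0.4022) / (7) = 0.1736;  x3 ← (1−ω)·-1.2000 + ω·0.1736 = 0.0088
Iteration 2:
  x1: GS value = (9 - (4)·-0.4022 - (-1)·0.0088) / (-8) = -1.3272;  x1 ← (1−ω)·-0.4220 + ω·-1.3272 = -1.2186
  x2: GS value = (1 - (4)·-1.2186 - (1)·0.0088) / (-6) = -0.9776;  x2 ← (1−ω)·-0.4022 + ω·-0.9776 = -0.9086
  x3: GS value = (2 - (1)·-1.2186 - (-3)·-0.9086) / (7) = 0.0704;  x3 ← (1−ω)·0.0088 + ω·0.0704 = 0.0630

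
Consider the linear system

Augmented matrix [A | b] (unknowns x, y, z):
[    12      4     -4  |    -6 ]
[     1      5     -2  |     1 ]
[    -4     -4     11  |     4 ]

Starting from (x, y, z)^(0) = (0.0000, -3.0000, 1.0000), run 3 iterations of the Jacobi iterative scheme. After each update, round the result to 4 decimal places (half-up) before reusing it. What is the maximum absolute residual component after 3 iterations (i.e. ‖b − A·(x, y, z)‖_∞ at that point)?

7.8300

Iteration 1:
  x = (-6 - (4)·-3.0000 - (-4)·1.0000) / (12) = 0.8333
  y = (1 - (1)·0.0000 - (-2)·1.0000) / (5) = 0.6000
  z = (4 - (-4)·0.0000 - (-4)·-3.0000) / (11) = -0.7273
Iteration 2:
  x = (-6 - (4)·0.6000 - (-4)·-0.7273) / (12) = -0.9424
  y = (1 - (1)·0.8333 - (-2)·-0.7273) / (5) = -0.2576
  z = (4 - (-4)·0.8333 - (-4)·0.6000) / (11) = 0.8848
Iteration 3:
  x = (-6 - (4)·-0.2576 - (-4)·0.8848) / (12) = -0.1192
  y = (1 - (1)·-0.9424 - (-2)·0.8848) / (5) = 0.7424
  z = (4 - (-4)·-0.9424 - (-4)·-0.2576) / (11) = -0.0727
Residual b − A·x = (-7.8300, -2.7382, 7.2925); ∞-norm = 7.8300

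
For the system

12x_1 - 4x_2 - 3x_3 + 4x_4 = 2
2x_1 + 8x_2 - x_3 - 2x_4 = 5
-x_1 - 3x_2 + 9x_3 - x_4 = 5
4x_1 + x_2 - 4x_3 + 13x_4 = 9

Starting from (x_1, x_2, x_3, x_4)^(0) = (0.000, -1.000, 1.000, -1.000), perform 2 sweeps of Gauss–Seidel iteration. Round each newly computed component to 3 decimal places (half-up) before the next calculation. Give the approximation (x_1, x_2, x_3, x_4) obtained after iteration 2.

(0.213, 0.831, 0.937, 0.851)

Iteration 1:
  x_1 = (2 - (-4)·-1.000 - (-3)·1.000 - (4)·-1.000) / (12) = 0.417
  x_2 = (5 - (2)·0.417 - (-1)·1.000 - (-2)·-1.000) / (8) = 0.396
  x_3 = (5 - (-1)·0.417 - (-3)·0.396 - (-1)·-1.000) / (9) = 0.623
  x_4 = (9 - (4)·0.417 - (1)·0.396 - (-4)·0.623) / (13) = 0.725
Iteration 2:
  x_1 = (2 - (-4)·0.396 - (-3)·0.623 - (4)·0.725) / (12) = 0.213
  x_2 = (5 - (2)·0.213 - (-1)·0.623 - (-2)·0.725) / (8) = 0.831
  x_3 = (5 - (-1)·0.213 - (-3)·0.831 - (-1)·0.725) / (9) = 0.937
  x_4 = (9 - (4)·0.213 - (1)·0.831 - (-4)·0.937) / (13) = 0.851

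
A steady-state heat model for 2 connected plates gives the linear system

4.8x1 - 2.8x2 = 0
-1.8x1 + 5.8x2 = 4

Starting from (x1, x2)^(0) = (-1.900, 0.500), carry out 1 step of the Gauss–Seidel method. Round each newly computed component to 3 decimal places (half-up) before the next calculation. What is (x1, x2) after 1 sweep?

(0.292, 0.780)

Iteration 1:
  x1 = (0 - (-2.8)·0.500) / (4.8) = 0.292
  x2 = (4 - (-1.8)·0.292) / (5.8) = 0.780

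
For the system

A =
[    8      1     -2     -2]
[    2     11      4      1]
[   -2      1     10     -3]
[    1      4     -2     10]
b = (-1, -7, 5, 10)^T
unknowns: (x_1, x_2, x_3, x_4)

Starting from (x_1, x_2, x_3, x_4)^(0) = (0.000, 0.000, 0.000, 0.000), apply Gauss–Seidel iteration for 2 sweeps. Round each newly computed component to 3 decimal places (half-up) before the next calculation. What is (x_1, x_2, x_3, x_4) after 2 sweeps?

(0.427, -1.033, 1.098, 1.590)

Iteration 1:
  x_1 = (-1 - (1)·0.000 - (-2)·0.000 - (-2)·0.000) / (8) = -0.125
  x_2 = (-7 - (2)·-0.125 - (4)·0.000 - (1)·0.000) / (11) = -0.614
  x_3 = (5 - (-2)·-0.125 - (1)·-0.614 - (-3)·0.000) / (10) = 0.536
  x_4 = (10 - (1)·-0.125 - (4)·-0.614 - (-2)·0.536) / (10) = 1.365
Iteration 2:
  x_1 = (-1 - (1)·-0.614 - (-2)·0.536 - (-2)·1.365) / (8) = 0.427
  x_2 = (-7 - (2)·0.427 - (4)·0.536 - (1)·1.365) / (11) = -1.033
  x_3 = (5 - (-2)·0.427 - (1)·-1.033 - (-3)·1.365) / (10) = 1.098
  x_4 = (10 - (1)·0.427 - (4)·-1.033 - (-2)·1.098) / (10) = 1.590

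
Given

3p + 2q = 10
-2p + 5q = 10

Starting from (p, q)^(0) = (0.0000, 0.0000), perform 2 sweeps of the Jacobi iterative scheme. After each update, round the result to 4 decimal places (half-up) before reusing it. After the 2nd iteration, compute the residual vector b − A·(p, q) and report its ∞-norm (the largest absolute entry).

2.6666

Iteration 1:
  p = (10 - (2)·0.0000) / (3) = 3.3333
  q = (10 - (-2)·0.0000) / (5) = 2.0000
Iteration 2:
  p = (10 - (2)·2.0000) / (3) = 2.0000
  q = (10 - (-2)·3.3333) / (5) = 3.3333
Residual b − A·x = (-2.6666, -2.6665); ∞-norm = 2.6666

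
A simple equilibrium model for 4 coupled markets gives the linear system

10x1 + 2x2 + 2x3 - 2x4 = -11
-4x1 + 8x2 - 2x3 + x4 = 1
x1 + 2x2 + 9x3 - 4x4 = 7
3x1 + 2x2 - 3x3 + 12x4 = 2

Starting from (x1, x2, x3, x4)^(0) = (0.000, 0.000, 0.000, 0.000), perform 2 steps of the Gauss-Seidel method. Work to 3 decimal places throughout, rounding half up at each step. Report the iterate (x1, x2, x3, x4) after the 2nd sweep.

Iteration 1:
  x1 = (-11 - (2)·0.000 - (2)·0.000 - (-2)·0.000) / (10) = -1.100
  x2 = (1 - (-4)·-1.100 - (-2)·0.000 - (1)·0.000) / (8) = -0.425
  x3 = (7 - (1)·-1.100 - (2)·-0.425 - (-4)·0.000) / (9) = 0.994
  x4 = (2 - (3)·-1.100 - (2)·-0.425 - (-3)·0.994) / (12) = 0.761
Iteration 2:
  x1 = (-11 - (2)·-0.425 - (2)·0.994 - (-2)·0.761) / (10) = -1.062
  x2 = (1 - (-4)·-1.062 - (-2)·0.994 - (1)·0.761) / (8) = -0.253
  x3 = (7 - (1)·-1.062 - (2)·-0.253 - (-4)·0.761) / (9) = 1.290
  x4 = (2 - (3)·-1.062 - (2)·-0.253 - (-3)·1.290) / (12) = 0.797

(-1.062, -0.253, 1.290, 0.797)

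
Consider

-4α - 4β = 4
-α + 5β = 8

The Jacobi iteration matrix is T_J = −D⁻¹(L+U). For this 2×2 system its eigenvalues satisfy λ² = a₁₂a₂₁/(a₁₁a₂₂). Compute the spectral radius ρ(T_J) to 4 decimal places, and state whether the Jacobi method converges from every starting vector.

0.4472

a₁₂a₂₁/(a₁₁a₂₂) = (-4)·(-1) / ((-4)·(5)) = -0.200000
ρ = √|-0.200000| = √0.200000 = 0.4472
ρ < 1, so Jacobi converges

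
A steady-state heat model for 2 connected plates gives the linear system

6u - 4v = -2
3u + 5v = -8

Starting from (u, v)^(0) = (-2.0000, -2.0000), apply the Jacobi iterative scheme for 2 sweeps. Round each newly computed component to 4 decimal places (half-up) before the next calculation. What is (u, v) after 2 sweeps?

Iteration 1:
  u = (-2 - (-4)·-2.0000) / (6) = -1.6667
  v = (-8 - (3)·-2.0000) / (5) = -0.4000
Iteration 2:
  u = (-2 - (-4)·-0.4000) / (6) = -0.6000
  v = (-8 - (3)·-1.6667) / (5) = -0.6000

(-0.6000, -0.6000)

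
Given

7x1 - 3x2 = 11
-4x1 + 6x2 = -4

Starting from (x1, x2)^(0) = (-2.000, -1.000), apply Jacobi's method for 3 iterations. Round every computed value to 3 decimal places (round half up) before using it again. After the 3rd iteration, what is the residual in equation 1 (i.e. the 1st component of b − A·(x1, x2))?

-0.857

Iteration 1:
  x1 = (11 - (-3)·-1.000) / (7) = 1.143
  x2 = (-4 - (-4)·-2.000) / (6) = -2.000
Iteration 2:
  x1 = (11 - (-3)·-2.000) / (7) = 0.714
  x2 = (-4 - (-4)·1.143) / (6) = 0.095
Iteration 3:
  x1 = (11 - (-3)·0.095) / (7) = 1.612
  x2 = (-4 - (-4)·0.714) / (6) = -0.191
Residual b − A·x = (-0.857, 3.594)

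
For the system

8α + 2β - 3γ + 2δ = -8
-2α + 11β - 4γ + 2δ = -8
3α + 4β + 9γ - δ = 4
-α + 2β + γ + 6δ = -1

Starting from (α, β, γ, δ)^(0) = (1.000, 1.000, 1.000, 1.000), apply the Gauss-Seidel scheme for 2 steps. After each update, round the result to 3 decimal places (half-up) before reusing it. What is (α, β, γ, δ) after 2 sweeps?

Iteration 1:
  α = (-8 - (2)·1.000 - (-3)·1.000 - (2)·1.000) / (8) = -1.125
  β = (-8 - (-2)·-1.125 - (-4)·1.000 - (2)·1.000) / (11) = -0.750
  γ = (4 - (3)·-1.125 - (4)·-0.750 - (-1)·1.000) / (9) = 1.264
  δ = (-1 - (-1)·-1.125 - (2)·-0.750 - (1)·1.264) / (6) = -0.315
Iteration 2:
  α = (-8 - (2)·-0.750 - (-3)·1.264 - (2)·-0.315) / (8) = -0.260
  β = (-8 - (-2)·-0.260 - (-4)·1.264 - (2)·-0.315) / (11) = -0.258
  γ = (4 - (3)·-0.260 - (4)·-0.258 - (-1)·-0.315) / (9) = 0.611
  δ = (-1 - (-1)·-0.260 - (2)·-0.258 - (1)·0.611) / (6) = -0.226

(-0.260, -0.258, 0.611, -0.226)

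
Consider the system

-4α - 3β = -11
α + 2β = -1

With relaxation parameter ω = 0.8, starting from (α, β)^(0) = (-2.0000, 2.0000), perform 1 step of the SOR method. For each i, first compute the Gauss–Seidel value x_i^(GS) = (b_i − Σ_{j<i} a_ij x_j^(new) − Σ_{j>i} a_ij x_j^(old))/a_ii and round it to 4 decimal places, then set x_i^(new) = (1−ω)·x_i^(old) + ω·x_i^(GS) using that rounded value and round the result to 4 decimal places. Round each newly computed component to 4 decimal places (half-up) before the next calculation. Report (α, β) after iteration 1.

Iteration 1:
  α: GS value = (-11 - (-3)·2.0000) / (-4) = 1.2500;  α ← (1−ω)·-2.0000 + ω·1.2500 = 0.6000
  β: GS value = (-1 - (1)·0.6000) / (2) = -0.8000;  β ← (1−ω)·2.0000 + ω·-0.8000 = -0.2400

(0.6000, -0.2400)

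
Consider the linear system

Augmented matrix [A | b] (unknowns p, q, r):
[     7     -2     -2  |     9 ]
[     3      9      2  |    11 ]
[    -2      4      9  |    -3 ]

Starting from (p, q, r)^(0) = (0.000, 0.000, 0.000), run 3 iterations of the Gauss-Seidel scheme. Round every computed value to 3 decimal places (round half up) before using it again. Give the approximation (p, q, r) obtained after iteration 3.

Iteration 1:
  p = (9 - (-2)·0.000 - (-2)·0.000) / (7) = 1.286
  q = (11 - (3)·1.286 - (2)·0.000) / (9) = 0.794
  r = (-3 - (-2)·1.286 - (4)·0.794) / (9) = -0.400
Iteration 2:
  p = (9 - (-2)·0.794 - (-2)·-0.400) / (7) = 1.398
  q = (11 - (3)·1.398 - (2)·-0.400) / (9) = 0.845
  r = (-3 - (-2)·1.398 - (4)·0.845) / (9) = -0.398
Iteration 3:
  p = (9 - (-2)·0.845 - (-2)·-0.398) / (7) = 1.413
  q = (11 - (3)·1.413 - (2)·-0.398) / (9) = 0.840
  r = (-3 - (-2)·1.413 - (4)·0.840) / (9) = -0.393

(1.413, 0.840, -0.393)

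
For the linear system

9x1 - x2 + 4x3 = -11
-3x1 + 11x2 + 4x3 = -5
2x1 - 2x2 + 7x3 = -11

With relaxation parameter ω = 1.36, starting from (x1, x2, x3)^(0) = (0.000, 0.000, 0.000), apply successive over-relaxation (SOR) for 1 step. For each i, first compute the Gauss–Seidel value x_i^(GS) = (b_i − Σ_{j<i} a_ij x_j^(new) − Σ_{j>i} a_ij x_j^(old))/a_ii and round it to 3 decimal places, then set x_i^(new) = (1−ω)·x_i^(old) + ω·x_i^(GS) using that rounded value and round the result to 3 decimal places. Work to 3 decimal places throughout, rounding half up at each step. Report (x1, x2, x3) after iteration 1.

Iteration 1:
  x1: GS value = (-11 - (-1)·0.000 - (4)·0.000) / (9) = -1.222;  x1 ← (1−ω)·0.000 + ω·-1.222 = -1.662
  x2: GS value = (-5 - (-3)·-1.662 - (4)·0.000) / (11) = -0.908;  x2 ← (1−ω)·0.000 + ω·-0.908 = -1.235
  x3: GS value = (-11 - (2)·-1.662 - (-2)·-1.235) / (7) = -1.449;  x3 ← (1−ω)·0.000 + ω·-1.449 = -1.971

(-1.662, -1.235, -1.971)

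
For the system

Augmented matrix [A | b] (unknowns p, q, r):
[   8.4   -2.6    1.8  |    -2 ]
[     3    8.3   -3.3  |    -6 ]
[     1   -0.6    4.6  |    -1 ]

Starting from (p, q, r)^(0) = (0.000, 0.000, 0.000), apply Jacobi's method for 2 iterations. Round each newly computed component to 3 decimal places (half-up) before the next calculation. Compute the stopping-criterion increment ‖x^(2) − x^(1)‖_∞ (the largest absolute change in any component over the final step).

Iteration 1:
  p = (-2 - (-2.6)·0.000 - (1.8)·0.000) / (8.4) = -0.238
  q = (-6 - (3)·0.000 - (-3.3)·0.000) / (8.3) = -0.723
  r = (-1 - (1)·0.000 - (-0.6)·0.000) / (4.6) = -0.217
Iteration 2:
  p = (-2 - (-2.6)·-0.723 - (1.8)·-0.217) / (8.4) = -0.415
  q = (-6 - (3)·-0.238 - (-3.3)·-0.217) / (8.3) = -0.723
  r = (-1 - (1)·-0.238 - (-0.6)·-0.723) / (4.6) = -0.260
Change: (-0.177, 0.000, -0.043) → max |·| = 0.177

0.177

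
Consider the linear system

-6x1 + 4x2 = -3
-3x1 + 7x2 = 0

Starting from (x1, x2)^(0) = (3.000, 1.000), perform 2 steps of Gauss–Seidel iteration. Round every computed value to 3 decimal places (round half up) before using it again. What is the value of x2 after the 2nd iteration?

0.357

Iteration 1:
  x1 = (-3 - (4)·1.000) / (-6) = 1.167
  x2 = (0 - (-3)·1.167) / (7) = 0.500
Iteration 2:
  x1 = (-3 - (4)·0.500) / (-6) = 0.833
  x2 = (0 - (-3)·0.833) / (7) = 0.357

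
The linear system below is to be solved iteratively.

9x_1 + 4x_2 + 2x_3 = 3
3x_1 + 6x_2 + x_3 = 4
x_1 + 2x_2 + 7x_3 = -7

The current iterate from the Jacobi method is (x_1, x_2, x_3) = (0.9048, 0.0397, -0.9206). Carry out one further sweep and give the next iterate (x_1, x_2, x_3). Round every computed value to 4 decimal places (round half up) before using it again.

(0.5203, 0.3677, -1.1406)

One sweep:
  x_1 = (3 - (4)·0.0397 - (2)·-0.9206) / (9) = 0.5203
  x_2 = (4 - (3)·0.9048 - (1)·-0.9206) / (6) = 0.3677
  x_3 = (-7 - (1)·0.9048 - (2)·0.0397) / (7) = -1.1406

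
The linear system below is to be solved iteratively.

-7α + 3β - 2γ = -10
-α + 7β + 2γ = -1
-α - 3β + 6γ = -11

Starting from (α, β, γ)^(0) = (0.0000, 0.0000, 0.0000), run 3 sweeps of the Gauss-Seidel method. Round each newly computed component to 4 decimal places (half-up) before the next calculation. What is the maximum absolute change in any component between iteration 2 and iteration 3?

0.1246

Iteration 1:
  α = (-10 - (3)·0.0000 - (-2)·0.0000) / (-7) = 1.4286
  β = (-1 - (-1)·1.4286 - (2)·0.0000) / (7) = 0.0612
  γ = (-11 - (-1)·1.4286 - (-3)·0.0612) / (6) = -1.5646
Iteration 2:
  α = (-10 - (3)·0.0612 - (-2)·-1.5646) / (-7) = 1.9018
  β = (-1 - (-1)·1.9018 - (2)·-1.5646) / (7) = 0.5759
  γ = (-11 - (-1)·1.9018 - (-3)·0.5759) / (6) = -1.2284
Iteration 3:
  α = (-10 - (3)·0.5759 - (-2)·-1.2284) / (-7) = 2.0264
  β = (-1 - (-1)·2.0264 - (2)·-1.2284) / (7) = 0.4976
  γ = (-11 - (-1)·2.0264 - (-3)·0.4976) / (6) = -1.2468
Change: (0.1246, -0.0783, -0.0184) → max |·| = 0.1246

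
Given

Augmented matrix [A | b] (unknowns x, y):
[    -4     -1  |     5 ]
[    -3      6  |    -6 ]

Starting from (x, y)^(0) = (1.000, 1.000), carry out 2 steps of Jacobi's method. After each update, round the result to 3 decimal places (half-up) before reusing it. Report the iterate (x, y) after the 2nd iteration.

Iteration 1:
  x = (5 - (-1)·1.000) / (-4) = -1.500
  y = (-6 - (-3)·1.000) / (6) = -0.500
Iteration 2:
  x = (5 - (-1)·-0.500) / (-4) = -1.125
  y = (-6 - (-3)·-1.500) / (6) = -1.750

(-1.125, -1.750)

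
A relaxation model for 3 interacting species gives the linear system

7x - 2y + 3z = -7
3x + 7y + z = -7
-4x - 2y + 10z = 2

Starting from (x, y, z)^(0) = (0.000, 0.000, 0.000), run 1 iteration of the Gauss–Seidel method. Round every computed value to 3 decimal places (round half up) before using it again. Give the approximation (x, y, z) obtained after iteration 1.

(-1.000, -0.571, -0.314)

Iteration 1:
  x = (-7 - (-2)·0.000 - (3)·0.000) / (7) = -1.000
  y = (-7 - (3)·-1.000 - (1)·0.000) / (7) = -0.571
  z = (2 - (-4)·-1.000 - (-2)·-0.571) / (10) = -0.314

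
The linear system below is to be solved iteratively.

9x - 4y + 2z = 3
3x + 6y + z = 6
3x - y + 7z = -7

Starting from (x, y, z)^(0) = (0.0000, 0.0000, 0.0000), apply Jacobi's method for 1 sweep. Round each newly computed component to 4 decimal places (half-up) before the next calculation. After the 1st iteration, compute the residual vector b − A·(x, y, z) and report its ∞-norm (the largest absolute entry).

6.0003

Iteration 1:
  x = (3 - (-4)·0.0000 - (2)·0.0000) / (9) = 0.3333
  y = (6 - (3)·0.0000 - (1)·0.0000) / (6) = 1.0000
  z = (-7 - (3)·0.0000 - (-1)·0.0000) / (7) = -1.0000
Residual b − A·x = (6.0003, 0.0001, 0.0001); ∞-norm = 6.0003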